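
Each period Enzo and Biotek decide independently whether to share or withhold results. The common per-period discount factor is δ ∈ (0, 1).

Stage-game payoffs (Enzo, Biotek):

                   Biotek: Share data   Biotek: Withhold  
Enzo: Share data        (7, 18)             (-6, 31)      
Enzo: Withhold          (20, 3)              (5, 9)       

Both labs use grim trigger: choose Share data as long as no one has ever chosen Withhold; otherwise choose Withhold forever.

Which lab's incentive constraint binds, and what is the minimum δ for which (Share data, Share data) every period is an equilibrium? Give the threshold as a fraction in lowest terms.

Enzo; δ ≥ 13/15

Enzo's threshold: (20−7)/(20−5) = 13/15.
Biotek's threshold: (31−18)/(31−9) = 13/22.
13/15 > 13/22, so Enzo binds and δ* = 13/15.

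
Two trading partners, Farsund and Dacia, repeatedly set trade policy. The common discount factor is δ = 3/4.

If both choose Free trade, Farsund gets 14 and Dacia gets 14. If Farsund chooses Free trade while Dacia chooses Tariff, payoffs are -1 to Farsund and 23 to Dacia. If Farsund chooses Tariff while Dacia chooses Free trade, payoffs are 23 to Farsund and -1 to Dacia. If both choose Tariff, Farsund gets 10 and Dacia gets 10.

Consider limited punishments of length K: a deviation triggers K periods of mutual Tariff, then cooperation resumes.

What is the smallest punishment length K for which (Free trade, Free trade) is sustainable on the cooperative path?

5

IC: δ(1−δ^K)/(1−δ) ≥ (23−14)/(14−10) = 9/4.
With δ = 3/4: need 1 − δ^K ≥ 9/4·(1−3/4)/(3/4), i.e. δ^K ≤ 0.2500.
Since (3/4)^4 = 0.3164 and (3/4)^5 = 0.2373, the smallest such K is 5.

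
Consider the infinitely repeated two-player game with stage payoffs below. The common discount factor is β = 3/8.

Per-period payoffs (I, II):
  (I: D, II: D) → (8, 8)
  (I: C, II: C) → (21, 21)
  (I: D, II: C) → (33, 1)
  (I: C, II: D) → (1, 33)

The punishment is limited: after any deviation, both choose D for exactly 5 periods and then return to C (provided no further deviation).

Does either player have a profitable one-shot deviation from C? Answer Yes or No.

Yes

IC: β+…+β^5 ≥ (33−21)/(21−8) = 12/13.
At β = 3/8: partial sum = 0.5956 < 0.9231. Cooperation not sustainable.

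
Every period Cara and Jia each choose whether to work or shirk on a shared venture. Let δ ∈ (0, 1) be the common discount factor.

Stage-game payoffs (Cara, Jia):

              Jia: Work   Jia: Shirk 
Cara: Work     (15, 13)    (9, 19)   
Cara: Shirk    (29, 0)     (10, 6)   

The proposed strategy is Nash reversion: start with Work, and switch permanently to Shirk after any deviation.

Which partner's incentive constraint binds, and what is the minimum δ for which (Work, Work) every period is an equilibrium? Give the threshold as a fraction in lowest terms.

Cara: cooperation gives 15 each period; deviation gives 29 once then 10 forever.
  15/(1−δ) ≥ 29 + 10δ/(1−δ) ⇒ δ ≥ 14/19.
Jia: cooperation gives 13 each period; deviation gives 19 once then 6 forever.
  δ ≥ 6/13.
Both must hold, so the binding constraint is Cara's: δ ≥ 14/19.

Cara; δ ≥ 14/19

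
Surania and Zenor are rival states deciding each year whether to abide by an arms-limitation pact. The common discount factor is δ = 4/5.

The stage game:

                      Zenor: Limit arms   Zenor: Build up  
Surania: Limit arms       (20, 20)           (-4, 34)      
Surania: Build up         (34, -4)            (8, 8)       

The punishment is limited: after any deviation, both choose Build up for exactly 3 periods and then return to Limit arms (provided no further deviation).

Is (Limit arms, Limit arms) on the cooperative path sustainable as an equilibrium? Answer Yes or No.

A one-shot deviation gives 34 now, then 8 for 3 periods, then back to 20.
Gain from deviating: (34−20) today; loss: (20−8) in each of the next 3 periods.
No-deviation condition: (20−8)(δ+…+δ^3) ≥ 34−20, i.e. δ+…+δ^3 ≥ 7/6.
At δ = 4/5: δ+…+δ^3 = 1.9520 ≥ 1.1667.
So cooperation is sustainable.

Yes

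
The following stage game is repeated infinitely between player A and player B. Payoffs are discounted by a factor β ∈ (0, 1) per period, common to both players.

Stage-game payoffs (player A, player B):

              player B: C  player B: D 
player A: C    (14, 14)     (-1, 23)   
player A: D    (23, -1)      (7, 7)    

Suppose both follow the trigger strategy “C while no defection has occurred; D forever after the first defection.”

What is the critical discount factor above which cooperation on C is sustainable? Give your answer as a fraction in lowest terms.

14/(1−β) ≥ 23 + 7β/(1−β)
14 ≥ 23 − 16β
β ≥ 9/16.

9/16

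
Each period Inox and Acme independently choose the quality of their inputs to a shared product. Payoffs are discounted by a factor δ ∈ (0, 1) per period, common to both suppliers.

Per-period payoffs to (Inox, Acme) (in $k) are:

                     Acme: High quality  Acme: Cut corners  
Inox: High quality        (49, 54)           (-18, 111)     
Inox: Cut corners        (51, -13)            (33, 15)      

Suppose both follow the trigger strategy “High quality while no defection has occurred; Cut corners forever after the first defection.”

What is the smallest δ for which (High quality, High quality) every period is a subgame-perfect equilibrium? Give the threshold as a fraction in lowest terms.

Inox: cooperation gives 49 each period; deviation gives 51 once then 33 forever.
  49/(1−δ) ≥ 51 + 33δ/(1−δ) ⇒ δ ≥ 2/18 = 1/9.
Acme: cooperation gives 54 each period; deviation gives 111 once then 15 forever.
  δ ≥ 57/96 = 19/32.
Both must hold, so the binding constraint is Acme's: δ ≥ 19/32.

19/32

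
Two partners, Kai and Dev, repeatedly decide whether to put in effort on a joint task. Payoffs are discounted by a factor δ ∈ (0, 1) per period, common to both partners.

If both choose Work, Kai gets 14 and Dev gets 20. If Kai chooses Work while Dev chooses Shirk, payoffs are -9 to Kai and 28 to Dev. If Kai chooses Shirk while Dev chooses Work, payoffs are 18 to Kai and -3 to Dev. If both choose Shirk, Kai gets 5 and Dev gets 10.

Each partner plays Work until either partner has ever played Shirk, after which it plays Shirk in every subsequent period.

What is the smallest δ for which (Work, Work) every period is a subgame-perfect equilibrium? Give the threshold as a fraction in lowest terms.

For Kai: deviation gain 18−14 = 4, per-period punishment loss 14−5 = 9. IC gives δ ≥ 4/13.
For Dev: gain 8, loss 10 per period, so δ ≥ 8/18 = 4/9.
The tighter constraint is Dev's, so cooperation needs δ ≥ 4/9.

4/9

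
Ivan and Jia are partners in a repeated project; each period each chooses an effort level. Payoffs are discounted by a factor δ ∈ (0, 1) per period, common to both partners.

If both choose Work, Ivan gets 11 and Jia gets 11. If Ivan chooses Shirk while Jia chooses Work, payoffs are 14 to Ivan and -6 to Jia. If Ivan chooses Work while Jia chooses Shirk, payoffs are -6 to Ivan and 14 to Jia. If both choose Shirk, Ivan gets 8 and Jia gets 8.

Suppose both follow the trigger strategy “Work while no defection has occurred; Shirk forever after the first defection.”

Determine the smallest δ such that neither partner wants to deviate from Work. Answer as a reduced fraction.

11/(1−δ) ≥ 14 + 8δ/(1−δ)
11 ≥ 14 − 6δ
δ ≥ 3/6 = 1/2.

1/2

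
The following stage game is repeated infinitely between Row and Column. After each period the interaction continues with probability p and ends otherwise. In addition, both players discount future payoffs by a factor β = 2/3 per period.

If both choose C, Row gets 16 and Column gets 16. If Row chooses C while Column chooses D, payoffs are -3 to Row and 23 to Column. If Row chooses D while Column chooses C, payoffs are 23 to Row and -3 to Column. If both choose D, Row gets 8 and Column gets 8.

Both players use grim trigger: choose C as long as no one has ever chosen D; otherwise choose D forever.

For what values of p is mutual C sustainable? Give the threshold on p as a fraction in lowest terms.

7/10

Expected continuation weight on next period's payoff is β·p = 2/3·p, which plays the role of the discount factor.
Cooperation requires 2/3·p ≥ (23−16)/(23−8) = 7/15, hence p ≥ 7/10.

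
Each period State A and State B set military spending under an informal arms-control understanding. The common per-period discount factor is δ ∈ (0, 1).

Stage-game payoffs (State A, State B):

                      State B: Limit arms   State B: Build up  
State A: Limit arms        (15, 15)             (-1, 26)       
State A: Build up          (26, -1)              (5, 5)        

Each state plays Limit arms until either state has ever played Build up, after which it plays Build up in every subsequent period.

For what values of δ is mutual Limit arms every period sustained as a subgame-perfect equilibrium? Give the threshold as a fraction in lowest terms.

11/21

One-period gain from deviating is 26 − 15 = 11. The loss is 15 − 5 = 10 in every subsequent period, with present value 10·δ/(1−δ).
Deviation is unprofitable when 10·δ/(1−δ) ≥ 11, i.e. δ/(1−δ) ≥ 11/10.
Equivalently δ ≥ 11/(11+10) = 11/21.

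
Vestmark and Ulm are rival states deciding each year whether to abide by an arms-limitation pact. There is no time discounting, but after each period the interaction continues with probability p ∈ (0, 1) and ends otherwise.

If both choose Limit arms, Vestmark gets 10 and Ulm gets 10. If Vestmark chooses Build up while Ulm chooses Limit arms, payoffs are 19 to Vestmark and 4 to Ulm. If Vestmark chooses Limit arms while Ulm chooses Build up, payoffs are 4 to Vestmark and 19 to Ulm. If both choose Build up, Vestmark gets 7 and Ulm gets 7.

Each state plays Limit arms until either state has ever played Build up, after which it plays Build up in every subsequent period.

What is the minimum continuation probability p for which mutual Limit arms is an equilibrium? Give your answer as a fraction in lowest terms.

Expected cooperation value is 10 + p·10 + p²·10 + … = 10/(1−p); deviation gives 19 + p·7/(1−p).
10 ≥ 19(1−p) + 7p ⇒ 12p ≥ 9 ⇒ p ≥ 9/12 = 3/4.

3/4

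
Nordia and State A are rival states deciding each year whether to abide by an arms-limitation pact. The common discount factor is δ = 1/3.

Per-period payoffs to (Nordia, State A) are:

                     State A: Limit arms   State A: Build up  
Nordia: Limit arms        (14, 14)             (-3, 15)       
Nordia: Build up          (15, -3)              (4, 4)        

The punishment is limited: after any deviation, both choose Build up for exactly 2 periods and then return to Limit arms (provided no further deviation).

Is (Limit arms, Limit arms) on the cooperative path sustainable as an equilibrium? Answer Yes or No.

Comparing payoff streams over the 3 periods until play realigns: cooperate → 14(1+δ+…+δ^2); deviate → 15 + 4(δ+…+δ^2).
Cooperation is sustained iff (14−4)(δ+…+δ^2) ≥ 15−14.
δ+…+δ^2 = 1/3·(1−(1/3)^2)/(1−1/3) = 0.4444, and (15−14)/(14−4) = 0.1000.
0.4444 ≥ 0.1000, so cooperation is sustainable.

Yes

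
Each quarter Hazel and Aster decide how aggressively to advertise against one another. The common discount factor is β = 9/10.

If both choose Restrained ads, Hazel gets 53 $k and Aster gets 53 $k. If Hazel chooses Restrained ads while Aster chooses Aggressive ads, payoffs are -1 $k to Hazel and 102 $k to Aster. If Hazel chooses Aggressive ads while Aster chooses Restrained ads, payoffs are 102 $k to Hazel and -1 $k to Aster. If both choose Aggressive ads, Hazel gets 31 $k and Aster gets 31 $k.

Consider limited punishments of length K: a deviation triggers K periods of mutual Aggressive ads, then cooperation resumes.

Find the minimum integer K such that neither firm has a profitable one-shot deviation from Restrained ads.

3

Need Σ_{k=1}^{K} β^k ≥ (102−53)/(53−31) = 2.2273 at β = 9/10.
At K = 2 the sum is 1.7100 < 2.2273; at K = 3 it is 2.4390 ≥ 2.2273.
So the minimum punishment length is K = 3.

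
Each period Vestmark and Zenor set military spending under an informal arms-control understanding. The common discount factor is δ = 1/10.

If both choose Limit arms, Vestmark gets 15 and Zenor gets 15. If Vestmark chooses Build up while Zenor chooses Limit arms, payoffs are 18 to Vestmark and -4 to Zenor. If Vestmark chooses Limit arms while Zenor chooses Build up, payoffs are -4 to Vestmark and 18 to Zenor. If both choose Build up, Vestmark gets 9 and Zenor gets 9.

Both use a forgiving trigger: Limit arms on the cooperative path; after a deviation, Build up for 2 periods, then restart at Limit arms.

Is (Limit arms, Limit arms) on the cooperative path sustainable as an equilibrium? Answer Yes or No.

No

IC: δ+…+δ^2 ≥ (18−15)/(15−9) = 1/2.
At δ = 1/10: partial sum = 0.1100 < 0.5000. Cooperation not sustainable.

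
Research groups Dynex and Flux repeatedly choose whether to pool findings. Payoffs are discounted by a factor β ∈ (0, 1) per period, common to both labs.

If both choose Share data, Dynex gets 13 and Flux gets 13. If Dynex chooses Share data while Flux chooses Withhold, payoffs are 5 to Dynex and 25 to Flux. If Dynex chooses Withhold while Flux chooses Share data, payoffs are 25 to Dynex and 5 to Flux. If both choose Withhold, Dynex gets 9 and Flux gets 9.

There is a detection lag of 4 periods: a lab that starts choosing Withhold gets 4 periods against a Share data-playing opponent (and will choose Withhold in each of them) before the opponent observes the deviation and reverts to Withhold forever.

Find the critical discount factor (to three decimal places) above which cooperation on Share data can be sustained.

The best deviation is to choose Withhold for all 4 undetected periods, earning 25 each, then 9 forever once detected.
Deviation value: 25(1−β^4)/(1−β) + 9β^4/(1−β); cooperation value: 13/(1−β).
IC: 13 ≥ 25(1−β^4) + 9β^4 = 25 − 16β^4.
So β^4 ≥ 12/16 = 3/4, giving β ≥ (3/4)^(1/4) ≈ 0.931.

0.931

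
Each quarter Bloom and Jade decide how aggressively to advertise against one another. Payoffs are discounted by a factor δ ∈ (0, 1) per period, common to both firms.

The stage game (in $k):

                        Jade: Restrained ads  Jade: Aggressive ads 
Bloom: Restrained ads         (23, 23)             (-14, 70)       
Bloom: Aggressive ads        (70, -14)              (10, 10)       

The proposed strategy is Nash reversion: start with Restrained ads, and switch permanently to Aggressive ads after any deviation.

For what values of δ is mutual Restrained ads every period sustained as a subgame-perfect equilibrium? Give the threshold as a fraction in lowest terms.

47/60

One-period gain from deviating is 70 − 23 = 47. The loss is 23 − 10 = 13 in every subsequent period, with present value 13·δ/(1−δ).
Deviation is unprofitable when 13·δ/(1−δ) ≥ 47, i.e. δ/(1−δ) ≥ 47/13.
Equivalently δ ≥ 47/(47+13) = 47/60.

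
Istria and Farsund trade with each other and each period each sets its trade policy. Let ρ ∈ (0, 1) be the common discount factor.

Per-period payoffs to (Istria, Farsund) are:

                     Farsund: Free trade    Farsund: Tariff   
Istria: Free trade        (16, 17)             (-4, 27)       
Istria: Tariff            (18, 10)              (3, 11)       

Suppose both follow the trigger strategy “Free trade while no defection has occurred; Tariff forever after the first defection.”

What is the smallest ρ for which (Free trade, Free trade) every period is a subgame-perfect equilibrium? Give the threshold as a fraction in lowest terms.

Istria: cooperation gives 16 each period; deviation gives 18 once then 3 forever.
  16/(1−ρ) ≥ 18 + 3ρ/(1−ρ) ⇒ ρ ≥ 2/15.
Farsund: cooperation gives 17 each period; deviation gives 27 once then 11 forever.
  ρ ≥ 10/16 = 5/8.
Both must hold, so the binding constraint is Farsund's: ρ ≥ 5/8.

5/8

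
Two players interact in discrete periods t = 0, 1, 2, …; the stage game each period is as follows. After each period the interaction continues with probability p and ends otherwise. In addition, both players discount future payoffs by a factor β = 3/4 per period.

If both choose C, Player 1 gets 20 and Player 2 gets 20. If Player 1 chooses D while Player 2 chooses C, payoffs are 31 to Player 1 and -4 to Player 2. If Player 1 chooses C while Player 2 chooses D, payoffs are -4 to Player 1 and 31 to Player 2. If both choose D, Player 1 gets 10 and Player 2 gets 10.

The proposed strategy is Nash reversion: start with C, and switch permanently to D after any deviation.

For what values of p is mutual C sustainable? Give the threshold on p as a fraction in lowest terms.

44/63

Expected continuation weight on next period's payoff is β·p = 3/4·p, which plays the role of the discount factor.
Cooperation requires 3/4·p ≥ (31−20)/(31−10) = 11/21, hence p ≥ 44/63.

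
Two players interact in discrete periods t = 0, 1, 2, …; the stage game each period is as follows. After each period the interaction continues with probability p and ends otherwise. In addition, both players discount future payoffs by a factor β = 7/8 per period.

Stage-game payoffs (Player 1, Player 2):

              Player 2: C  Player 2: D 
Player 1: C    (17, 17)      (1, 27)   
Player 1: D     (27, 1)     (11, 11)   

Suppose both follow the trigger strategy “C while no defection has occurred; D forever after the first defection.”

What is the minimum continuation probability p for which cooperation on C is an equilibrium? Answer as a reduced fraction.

5/7

Expected continuation weight on next period's payoff is β·p = 7/8·p, which plays the role of the discount factor.
Cooperation requires 7/8·p ≥ (27−17)/(27−11) = 5/8, hence p ≥ 5/7.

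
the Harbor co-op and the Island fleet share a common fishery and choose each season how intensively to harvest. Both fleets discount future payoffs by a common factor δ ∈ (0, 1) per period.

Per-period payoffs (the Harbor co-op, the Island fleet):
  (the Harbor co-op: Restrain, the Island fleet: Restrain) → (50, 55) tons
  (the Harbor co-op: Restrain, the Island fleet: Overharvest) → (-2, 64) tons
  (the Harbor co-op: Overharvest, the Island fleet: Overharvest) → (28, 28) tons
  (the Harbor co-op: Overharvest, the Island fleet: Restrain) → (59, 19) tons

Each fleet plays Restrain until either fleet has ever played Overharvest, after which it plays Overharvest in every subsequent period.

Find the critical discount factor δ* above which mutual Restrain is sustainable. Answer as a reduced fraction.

the Harbor co-op's threshold: (59−50)/(59−28) = 9/31.
the Island fleet's threshold: (64−55)/(64−28) = 1/4.
9/31 > 1/4, so the Harbor co-op binds and δ* = 9/31.

9/31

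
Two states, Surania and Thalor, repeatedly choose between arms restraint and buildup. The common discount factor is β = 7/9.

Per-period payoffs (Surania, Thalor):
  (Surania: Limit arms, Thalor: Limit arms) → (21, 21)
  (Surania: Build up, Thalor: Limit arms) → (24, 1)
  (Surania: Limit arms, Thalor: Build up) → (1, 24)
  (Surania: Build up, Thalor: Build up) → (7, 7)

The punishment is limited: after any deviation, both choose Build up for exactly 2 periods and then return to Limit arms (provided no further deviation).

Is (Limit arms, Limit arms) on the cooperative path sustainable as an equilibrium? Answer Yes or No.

Comparing payoff streams over the 3 periods until play realigns: cooperate → 21(1+β+…+β^2); deviate → 24 + 7(β+…+β^2).
Cooperation is sustained iff (21−7)(β+…+β^2) ≥ 24−21.
β+…+β^2 = 7/9·(1−(7/9)^2)/(1−7/9) = 1.3827, and (24−21)/(21−7) = 0.2143.
1.3827 ≥ 0.2143, so cooperation is sustainable.

Yes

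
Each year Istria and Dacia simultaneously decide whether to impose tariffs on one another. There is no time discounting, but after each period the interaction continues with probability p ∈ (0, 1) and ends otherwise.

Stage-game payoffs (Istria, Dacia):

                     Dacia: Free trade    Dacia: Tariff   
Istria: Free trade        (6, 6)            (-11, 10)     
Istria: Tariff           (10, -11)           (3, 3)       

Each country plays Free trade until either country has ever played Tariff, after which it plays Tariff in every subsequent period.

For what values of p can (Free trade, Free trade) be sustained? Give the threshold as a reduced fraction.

4/7

With no time discounting, the continuation probability p plays the role of the discount factor.
Grim-trigger IC: 6/(1−p) ≥ 10 + 3p/(1−p) ⇒ p ≥ (10−6)/(10−3) = 4/7.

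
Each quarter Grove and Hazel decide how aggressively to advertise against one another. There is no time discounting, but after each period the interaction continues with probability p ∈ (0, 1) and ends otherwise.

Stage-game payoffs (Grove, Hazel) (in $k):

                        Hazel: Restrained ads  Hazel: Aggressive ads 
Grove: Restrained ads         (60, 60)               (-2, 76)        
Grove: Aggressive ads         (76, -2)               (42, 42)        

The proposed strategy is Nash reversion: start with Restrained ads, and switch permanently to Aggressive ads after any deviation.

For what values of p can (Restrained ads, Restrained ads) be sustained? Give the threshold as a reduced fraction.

8/17

Expected cooperation value is 60 + p·60 + p²·60 + … = 60/(1−p); deviation gives 76 + p·42/(1−p).
60 ≥ 76(1−p) + 42p ⇒ 34p ≥ 16 ⇒ p ≥ 16/34 = 8/17.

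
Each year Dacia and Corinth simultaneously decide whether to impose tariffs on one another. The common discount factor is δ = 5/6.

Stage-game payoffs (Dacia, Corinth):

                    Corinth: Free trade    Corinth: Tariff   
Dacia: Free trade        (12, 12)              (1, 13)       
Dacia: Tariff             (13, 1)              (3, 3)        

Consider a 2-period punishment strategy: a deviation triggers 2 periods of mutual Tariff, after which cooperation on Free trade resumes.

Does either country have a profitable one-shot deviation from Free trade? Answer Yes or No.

Comparing payoff streams over the 3 periods until play realigns: cooperate → 12(1+δ+…+δ^2); deviate → 13 + 3(δ+…+δ^2).
Cooperation is sustained iff (12−3)(δ+…+δ^2) ≥ 13−12.
δ+…+δ^2 = 5/6·(1−(5/6)^2)/(1−5/6) = 1.5278, and (13−12)/(12−3) = 0.1111.
1.5278 ≥ 0.1111, so cooperation is sustainable.

No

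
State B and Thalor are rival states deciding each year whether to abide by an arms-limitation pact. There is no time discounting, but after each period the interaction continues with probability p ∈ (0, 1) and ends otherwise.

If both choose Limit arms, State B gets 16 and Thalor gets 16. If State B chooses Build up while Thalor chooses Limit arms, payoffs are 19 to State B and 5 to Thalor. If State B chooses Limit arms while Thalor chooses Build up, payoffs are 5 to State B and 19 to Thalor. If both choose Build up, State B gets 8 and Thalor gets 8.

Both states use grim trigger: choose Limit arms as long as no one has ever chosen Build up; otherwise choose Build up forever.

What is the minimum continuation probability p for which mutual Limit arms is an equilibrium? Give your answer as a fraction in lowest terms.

3/11

With no time discounting, the continuation probability p plays the role of the discount factor.
Grim-trigger IC: 16/(1−p) ≥ 19 + 8p/(1−p) ⇒ p ≥ (19−16)/(19−8) = 3/11.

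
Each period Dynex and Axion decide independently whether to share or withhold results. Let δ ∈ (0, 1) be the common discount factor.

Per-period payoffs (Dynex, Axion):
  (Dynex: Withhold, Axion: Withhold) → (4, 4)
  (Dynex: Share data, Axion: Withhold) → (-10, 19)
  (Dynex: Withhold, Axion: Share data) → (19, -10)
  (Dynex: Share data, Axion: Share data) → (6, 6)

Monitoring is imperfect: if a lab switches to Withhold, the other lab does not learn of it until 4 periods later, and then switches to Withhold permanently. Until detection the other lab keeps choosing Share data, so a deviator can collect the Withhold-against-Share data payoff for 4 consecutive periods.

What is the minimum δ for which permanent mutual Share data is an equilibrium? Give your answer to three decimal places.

0.965

A deviator earns 19 for 4 periods, then 4 forever; cooperating earns 6 forever. Multiplying the IC by (1−δ):
6 ≥ 19(1−δ^4) + 4δ^4, so 15·δ^4 ≥ 13 and δ^4 ≥ 13/15.
δ ≥ (13/15)^(1/4) ≈ 0.965.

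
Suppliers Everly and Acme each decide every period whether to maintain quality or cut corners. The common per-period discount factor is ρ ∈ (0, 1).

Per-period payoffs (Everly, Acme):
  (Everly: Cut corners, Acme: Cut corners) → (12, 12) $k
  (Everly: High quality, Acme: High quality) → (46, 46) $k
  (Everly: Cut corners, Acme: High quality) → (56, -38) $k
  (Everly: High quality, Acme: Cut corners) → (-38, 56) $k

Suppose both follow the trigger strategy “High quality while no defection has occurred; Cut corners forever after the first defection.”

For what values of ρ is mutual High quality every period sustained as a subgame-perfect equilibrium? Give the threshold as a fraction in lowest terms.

Under grim trigger the critical discount factor is (T−C)/(T−P) with T = 56, C = 46, P = 12.
ρ* = (56−46)/(56−12) = 10/44 = 5/22.

5/22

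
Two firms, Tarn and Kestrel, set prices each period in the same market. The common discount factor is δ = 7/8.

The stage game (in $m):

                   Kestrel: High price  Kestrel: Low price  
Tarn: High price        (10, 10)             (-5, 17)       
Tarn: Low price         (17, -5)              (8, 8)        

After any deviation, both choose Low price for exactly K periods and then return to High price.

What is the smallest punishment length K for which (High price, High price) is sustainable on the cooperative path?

6

Need Σ_{k=1}^{K} δ^k ≥ (17−10)/(10−8) = 3.5000 at δ = 7/8.
At K = 5 the sum is 3.4096 < 3.5000; at K = 6 it is 3.8584 ≥ 3.5000.
So the minimum punishment length is K = 6.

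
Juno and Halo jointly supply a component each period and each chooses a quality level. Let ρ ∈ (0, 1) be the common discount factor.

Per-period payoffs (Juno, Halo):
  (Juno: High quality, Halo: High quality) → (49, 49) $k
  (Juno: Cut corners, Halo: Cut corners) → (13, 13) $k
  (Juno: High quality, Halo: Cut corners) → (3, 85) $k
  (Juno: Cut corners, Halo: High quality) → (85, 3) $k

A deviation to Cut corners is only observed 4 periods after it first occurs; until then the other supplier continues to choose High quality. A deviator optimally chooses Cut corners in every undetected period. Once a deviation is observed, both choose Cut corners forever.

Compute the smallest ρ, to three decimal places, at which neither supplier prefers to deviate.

The best deviation is to choose Cut corners for all 4 undetected periods, earning 85 each, then 13 forever once detected.
Deviation value: 85(1−ρ^4)/(1−ρ) + 13ρ^4/(1−ρ); cooperation value: 49/(1−ρ).
IC: 49 ≥ 85(1−ρ^4) + 13ρ^4 = 85 − 72ρ^4.
So ρ^4 ≥ 36/72 = 1/2, giving ρ ≥ (1/2)^(1/4) ≈ 0.841.

0.841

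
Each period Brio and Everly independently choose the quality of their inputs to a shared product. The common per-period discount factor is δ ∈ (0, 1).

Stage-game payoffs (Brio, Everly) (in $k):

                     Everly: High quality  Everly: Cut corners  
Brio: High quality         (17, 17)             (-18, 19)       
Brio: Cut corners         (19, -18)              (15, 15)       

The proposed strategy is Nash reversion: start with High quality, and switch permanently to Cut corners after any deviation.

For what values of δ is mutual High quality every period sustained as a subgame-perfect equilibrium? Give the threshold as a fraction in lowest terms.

1/2

One-period gain from deviating is 19 − 17 = 2. The loss is 17 − 15 = 2 in every subsequent period, with present value 2·δ/(1−δ).
Deviation is unprofitable when 2·δ/(1−δ) ≥ 2, i.e. δ/(1−δ) ≥ 1.
Equivalently δ ≥ 2/(2+2) = 1/2.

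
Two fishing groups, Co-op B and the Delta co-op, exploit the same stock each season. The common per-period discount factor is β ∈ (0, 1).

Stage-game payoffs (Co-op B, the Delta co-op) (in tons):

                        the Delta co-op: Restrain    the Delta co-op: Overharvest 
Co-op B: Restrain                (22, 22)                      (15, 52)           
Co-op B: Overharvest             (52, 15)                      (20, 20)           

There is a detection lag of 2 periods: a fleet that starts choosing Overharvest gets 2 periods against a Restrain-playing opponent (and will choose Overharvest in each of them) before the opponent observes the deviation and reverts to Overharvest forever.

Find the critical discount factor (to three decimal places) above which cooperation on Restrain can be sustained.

0.968

The best deviation is to choose Overharvest for all 2 undetected periods, earning 52 each, then 20 forever once detected.
Deviation value: 52(1−β^2)/(1−β) + 20β^2/(1−β); cooperation value: 22/(1−β).
IC: 22 ≥ 52(1−β^2) + 20β^2 = 52 − 32β^2.
So β^2 ≥ 30/32 = 15/16, giving β ≥ (15/16)^(1/2) ≈ 0.968.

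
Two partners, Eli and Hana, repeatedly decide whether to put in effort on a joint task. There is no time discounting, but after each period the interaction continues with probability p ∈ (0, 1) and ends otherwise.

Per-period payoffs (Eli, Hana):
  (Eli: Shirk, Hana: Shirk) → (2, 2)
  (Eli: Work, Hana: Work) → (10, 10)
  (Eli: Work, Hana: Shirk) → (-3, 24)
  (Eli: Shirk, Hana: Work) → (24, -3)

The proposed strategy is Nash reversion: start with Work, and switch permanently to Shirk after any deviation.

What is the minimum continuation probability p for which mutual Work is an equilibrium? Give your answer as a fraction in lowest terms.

7/11

With no time discounting, the continuation probability p plays the role of the discount factor.
Grim-trigger IC: 10/(1−p) ≥ 24 + 2p/(1−p) ⇒ p ≥ (24−10)/(24−2) = 7/11.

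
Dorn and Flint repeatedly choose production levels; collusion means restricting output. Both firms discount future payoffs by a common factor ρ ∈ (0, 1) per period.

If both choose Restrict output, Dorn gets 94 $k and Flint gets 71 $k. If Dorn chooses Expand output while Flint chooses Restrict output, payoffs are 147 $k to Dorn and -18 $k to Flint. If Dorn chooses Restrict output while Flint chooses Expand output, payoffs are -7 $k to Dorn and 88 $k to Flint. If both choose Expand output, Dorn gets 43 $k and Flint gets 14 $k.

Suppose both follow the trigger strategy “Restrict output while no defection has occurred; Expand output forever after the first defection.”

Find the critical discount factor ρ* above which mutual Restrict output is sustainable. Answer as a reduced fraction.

For Dorn: deviation gain 147−94 = 53, per-period punishment loss 94−43 = 51. IC gives ρ ≥ 53/104.
For Flint: gain 17, loss 57 per period, so ρ ≥ 17/74.
The tighter constraint is Dorn's, so cooperation needs ρ ≥ 53/104.

53/104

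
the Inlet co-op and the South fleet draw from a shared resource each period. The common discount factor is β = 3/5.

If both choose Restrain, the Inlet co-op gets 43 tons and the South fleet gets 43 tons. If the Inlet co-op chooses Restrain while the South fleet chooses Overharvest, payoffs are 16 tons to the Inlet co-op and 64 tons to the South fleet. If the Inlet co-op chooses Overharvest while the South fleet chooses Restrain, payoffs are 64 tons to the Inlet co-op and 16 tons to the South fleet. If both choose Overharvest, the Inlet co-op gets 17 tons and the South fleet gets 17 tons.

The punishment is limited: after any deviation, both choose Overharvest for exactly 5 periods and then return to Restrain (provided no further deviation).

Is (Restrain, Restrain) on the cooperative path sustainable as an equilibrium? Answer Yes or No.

IC: β+…+β^5 ≥ (64−43)/(43−17) = 21/26.
At β = 3/5: partial sum = 1.3834 ≥ 0.8077. Cooperation sustainable.

Yes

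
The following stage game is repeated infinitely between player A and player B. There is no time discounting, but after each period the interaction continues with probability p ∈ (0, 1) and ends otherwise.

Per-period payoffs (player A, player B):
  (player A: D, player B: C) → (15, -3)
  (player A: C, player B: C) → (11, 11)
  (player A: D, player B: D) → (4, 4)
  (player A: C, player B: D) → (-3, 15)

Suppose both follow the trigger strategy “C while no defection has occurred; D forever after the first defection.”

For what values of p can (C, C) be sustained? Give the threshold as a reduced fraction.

4/11

With no time discounting, the continuation probability p plays the role of the discount factor.
Grim-trigger IC: 11/(1−p) ≥ 15 + 4p/(1−p) ⇒ p ≥ (15−11)/(15−4) = 4/11.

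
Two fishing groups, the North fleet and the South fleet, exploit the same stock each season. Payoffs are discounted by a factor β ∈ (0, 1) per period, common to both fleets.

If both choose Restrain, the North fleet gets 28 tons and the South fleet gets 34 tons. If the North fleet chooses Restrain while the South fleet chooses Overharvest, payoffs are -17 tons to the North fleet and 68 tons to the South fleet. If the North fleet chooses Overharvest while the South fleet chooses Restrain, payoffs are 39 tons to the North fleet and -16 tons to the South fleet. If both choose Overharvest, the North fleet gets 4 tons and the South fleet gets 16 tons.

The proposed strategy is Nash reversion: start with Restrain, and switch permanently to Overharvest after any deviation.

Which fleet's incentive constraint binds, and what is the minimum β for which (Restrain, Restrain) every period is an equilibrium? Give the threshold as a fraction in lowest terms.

the North fleet: cooperation gives 28 each period; deviation gives 39 once then 4 forever.
  28/(1−β) ≥ 39 + 4β/(1−β) ⇒ β ≥ 11/35.
the South fleet: cooperation gives 34 each period; deviation gives 68 once then 16 forever.
  β ≥ 34/52 = 17/26.
Both must hold, so the binding constraint is the South fleet's: β ≥ 17/26.

the South fleet; β ≥ 17/26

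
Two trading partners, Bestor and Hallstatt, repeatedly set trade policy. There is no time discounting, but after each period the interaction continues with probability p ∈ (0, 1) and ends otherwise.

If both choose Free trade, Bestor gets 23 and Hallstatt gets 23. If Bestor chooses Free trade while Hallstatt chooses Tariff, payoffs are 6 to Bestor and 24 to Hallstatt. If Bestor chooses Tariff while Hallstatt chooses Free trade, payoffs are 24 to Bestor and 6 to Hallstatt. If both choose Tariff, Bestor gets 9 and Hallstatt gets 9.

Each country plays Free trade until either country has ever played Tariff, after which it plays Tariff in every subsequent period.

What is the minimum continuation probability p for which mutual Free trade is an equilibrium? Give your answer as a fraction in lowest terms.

Expected cooperation value is 23 + p·23 + p²·23 + … = 23/(1−p); deviation gives 24 + p·9/(1−p).
23 ≥ 24(1−p) + 9p ⇒ 15p ≥ 1 ⇒ p ≥ 1/15.

1/15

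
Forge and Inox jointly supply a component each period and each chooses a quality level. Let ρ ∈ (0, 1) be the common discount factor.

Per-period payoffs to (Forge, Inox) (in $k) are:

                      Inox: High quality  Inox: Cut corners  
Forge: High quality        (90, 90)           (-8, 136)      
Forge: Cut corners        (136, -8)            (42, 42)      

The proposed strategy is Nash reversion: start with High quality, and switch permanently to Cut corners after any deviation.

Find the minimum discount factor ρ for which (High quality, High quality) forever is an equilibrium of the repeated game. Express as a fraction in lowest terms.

One-period gain from deviating is 136 − 90 = 46. The loss is 90 − 42 = 48 in every subsequent period, with present value 48·ρ/(1−ρ).
Deviation is unprofitable when 48·ρ/(1−ρ) ≥ 46, i.e. ρ/(1−ρ) ≥ 23/24.
Equivalently ρ ≥ 46/(46+48) = 23/47.

23/47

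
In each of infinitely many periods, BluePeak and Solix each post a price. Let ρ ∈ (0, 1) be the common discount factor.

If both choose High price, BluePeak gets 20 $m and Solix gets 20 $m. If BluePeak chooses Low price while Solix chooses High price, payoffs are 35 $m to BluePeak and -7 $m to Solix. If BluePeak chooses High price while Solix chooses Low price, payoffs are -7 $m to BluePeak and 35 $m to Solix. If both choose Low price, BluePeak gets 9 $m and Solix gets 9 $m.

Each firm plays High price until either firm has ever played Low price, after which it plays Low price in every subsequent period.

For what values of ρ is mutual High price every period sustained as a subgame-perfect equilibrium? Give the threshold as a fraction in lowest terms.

Cooperation forever yields 20 each period: 20/(1−ρ).
Deviating yields 35 once, then 9 forever: 35 + 9ρ/(1−ρ).
No profitable deviation requires 20/(1−ρ) ≥ 35 + 9ρ/(1−ρ).
Multiplying by (1−ρ): 20 ≥ 35(1−ρ) + 9ρ = 35 − 26ρ.
So 26ρ ≥ 15, i.e. ρ ≥ 15/26.

15/26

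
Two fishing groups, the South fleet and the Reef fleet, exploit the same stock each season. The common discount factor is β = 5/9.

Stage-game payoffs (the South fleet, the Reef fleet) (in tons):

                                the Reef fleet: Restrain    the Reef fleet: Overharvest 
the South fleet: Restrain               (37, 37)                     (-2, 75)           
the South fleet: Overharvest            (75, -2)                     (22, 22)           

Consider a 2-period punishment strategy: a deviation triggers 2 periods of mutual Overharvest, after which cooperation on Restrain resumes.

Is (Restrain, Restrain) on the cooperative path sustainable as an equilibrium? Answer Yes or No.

IC: β+…+β^2 ≥ (75−37)/(37−22) = 38/15.
At β = 5/9: partial sum = 0.8642 < 2.5333. Cooperation not sustainable.

No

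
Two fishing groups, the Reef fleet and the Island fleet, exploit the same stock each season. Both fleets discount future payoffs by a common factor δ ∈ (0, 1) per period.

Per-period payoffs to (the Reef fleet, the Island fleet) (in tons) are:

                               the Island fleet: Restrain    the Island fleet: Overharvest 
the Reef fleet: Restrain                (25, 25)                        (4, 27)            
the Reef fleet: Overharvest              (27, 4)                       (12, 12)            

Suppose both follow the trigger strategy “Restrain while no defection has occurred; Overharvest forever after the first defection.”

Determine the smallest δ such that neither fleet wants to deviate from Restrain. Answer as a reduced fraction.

Under grim trigger the critical discount factor is (T−C)/(T−P) with T = 27, C = 25, P = 12.
δ* = (27−25)/(27−12) = 2/15.

2/15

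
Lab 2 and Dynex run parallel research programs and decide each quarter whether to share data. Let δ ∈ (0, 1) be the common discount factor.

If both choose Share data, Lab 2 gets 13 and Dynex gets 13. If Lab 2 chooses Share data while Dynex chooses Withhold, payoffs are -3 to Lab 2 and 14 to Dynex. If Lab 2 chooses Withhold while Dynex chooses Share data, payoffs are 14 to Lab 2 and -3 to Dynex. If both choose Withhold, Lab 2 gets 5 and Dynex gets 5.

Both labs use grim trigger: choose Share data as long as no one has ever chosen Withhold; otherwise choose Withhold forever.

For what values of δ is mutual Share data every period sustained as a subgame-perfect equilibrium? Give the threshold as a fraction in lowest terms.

1/9

13/(1−δ) ≥ 14 + 5δ/(1−δ)
13 ≥ 14 − 9δ
δ ≥ 1/9.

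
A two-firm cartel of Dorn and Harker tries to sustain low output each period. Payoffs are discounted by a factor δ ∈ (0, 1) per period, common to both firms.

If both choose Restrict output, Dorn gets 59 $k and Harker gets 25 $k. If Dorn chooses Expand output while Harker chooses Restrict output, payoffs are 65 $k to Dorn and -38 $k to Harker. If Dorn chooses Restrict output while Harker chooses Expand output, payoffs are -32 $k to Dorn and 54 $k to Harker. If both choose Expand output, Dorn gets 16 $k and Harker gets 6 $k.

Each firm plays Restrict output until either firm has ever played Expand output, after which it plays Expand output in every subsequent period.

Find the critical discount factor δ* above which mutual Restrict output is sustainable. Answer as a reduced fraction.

29/48

Dorn: cooperation gives 59 each period; deviation gives 65 once then 16 forever.
  59/(1−δ) ≥ 65 + 16δ/(1−δ) ⇒ δ ≥ 6/49.
Harker: cooperation gives 25 each period; deviation gives 54 once then 6 forever.
  δ ≥ 29/48.
Both must hold, so the binding constraint is Harker's: δ ≥ 29/48.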